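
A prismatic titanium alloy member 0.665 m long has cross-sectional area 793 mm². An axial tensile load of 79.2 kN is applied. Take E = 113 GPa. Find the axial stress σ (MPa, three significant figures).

99.9 MPa

σ = N/A = 79200/793 = 99.87 MPa.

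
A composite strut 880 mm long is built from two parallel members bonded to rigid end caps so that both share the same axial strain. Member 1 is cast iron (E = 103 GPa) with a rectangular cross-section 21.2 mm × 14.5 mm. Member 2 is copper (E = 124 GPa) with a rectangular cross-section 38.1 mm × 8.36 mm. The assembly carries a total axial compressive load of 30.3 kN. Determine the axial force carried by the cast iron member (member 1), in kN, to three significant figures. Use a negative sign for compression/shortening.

-13.5 kN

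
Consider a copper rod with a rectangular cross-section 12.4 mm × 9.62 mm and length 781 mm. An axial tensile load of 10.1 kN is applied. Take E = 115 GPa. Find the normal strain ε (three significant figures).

7.36e-04

A = 119.3 mm².
σ = N/A = 84.67 MPa; ε = σ/E = 84.67/115000 = 7.363e-04.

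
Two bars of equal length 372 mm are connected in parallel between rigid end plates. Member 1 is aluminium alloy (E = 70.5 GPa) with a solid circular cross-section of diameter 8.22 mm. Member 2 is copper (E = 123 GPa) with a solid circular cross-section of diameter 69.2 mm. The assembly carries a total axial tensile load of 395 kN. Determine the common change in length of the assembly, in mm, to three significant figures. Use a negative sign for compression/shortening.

A_1 = 53.07 mm².
A_2 = 3761 mm².
Equal strain + equilibrium ⇒ each member carries load in proportion to AE: A₁E₁ = 3741000 N, A₂E₂ = 462600000 N, ΣAE = 466300000 N.
δ = PL/ΣAE = 395000·372/466300000 = 0.3151 mm.

0.315 mm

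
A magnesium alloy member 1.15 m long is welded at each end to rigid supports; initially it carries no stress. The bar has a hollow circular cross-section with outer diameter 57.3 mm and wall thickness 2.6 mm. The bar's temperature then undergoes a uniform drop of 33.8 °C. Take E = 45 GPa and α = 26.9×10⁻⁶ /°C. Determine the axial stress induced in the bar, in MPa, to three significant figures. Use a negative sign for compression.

40.9 MPa

Free thermal expansion αLΔT = 26.9e-6 · 1150 · -33.8 = -1.046 mm.
The walls impose strain ε = −(-1.046)/1150 = 9.0922e-04; σ = Eε = 45000 · 9.0922e-04 = 40.91 MPa.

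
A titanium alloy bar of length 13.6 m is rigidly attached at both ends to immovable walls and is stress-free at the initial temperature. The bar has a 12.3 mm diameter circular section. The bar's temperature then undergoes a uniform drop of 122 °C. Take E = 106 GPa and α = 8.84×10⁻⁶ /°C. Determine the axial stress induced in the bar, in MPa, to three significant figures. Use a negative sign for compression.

114 MPa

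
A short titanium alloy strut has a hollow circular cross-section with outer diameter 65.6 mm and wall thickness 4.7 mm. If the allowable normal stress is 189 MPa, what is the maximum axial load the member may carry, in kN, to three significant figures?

170 kN

A = 899.2 mm².
P_max = σ_allow · A = 189 · 899.2 = 170000 N = 170 kN.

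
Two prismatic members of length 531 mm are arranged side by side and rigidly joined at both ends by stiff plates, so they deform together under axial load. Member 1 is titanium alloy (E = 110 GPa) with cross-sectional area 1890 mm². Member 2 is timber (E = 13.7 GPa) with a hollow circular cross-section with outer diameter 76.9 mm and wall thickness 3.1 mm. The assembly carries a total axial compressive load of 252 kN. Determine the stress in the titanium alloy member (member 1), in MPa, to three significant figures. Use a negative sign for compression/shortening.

-127 MPa

A_2 = 718.7 mm².
Equal strain + equilibrium ⇒ each member carries load in proportion to AE: A₁E₁ = 207900000 N, A₂E₂ = 9847000 N, ΣAE = 217700000 N.
σ₁ = P·E₁/ΣAE = -252000·110000/217700000 = -127.3 MPa.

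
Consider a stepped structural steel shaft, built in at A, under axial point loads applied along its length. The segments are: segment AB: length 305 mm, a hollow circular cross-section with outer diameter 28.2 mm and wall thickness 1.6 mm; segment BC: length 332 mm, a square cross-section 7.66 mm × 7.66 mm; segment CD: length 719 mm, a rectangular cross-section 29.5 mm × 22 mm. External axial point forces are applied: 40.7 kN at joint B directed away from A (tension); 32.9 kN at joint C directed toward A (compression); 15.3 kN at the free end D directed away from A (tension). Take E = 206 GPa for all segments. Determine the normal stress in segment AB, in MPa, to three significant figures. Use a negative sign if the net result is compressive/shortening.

173 MPa

Internal axial forces (sectioning from the free end, tension +): N_CD = 15.3 kN, N_BC = -17.6 kN, N_AB = 23.1 kN.
A_AB = 133.7 mm².
σ_AB = N_AB/A_AB = 23100/133.7 = 172.8 MPa.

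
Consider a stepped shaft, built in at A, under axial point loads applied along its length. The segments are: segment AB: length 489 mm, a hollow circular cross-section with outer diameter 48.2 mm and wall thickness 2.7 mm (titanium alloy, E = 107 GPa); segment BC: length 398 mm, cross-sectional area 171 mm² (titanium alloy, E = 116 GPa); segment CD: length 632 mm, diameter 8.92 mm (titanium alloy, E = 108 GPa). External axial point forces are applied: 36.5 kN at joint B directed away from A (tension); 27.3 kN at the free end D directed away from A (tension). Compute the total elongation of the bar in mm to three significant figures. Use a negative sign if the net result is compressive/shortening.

3.86 mm

Internal axial forces (sectioning from the free end, tension +): N_CD = 27.3 kN, N_BC = 27.3 kN, N_AB = 63.8 kN.
A_AB = 385.9 mm².
A_CD = 62.49 mm².
δ_AB = 63800·489/(385.9·107000) = 0.7555 mm
δ_BC = 27300·398/(171·116000) = 0.5478 mm
δ_CD = 27300·632/(62.49·108000) = 2.556 mm
δ = Σδ_i = 3.86 mm.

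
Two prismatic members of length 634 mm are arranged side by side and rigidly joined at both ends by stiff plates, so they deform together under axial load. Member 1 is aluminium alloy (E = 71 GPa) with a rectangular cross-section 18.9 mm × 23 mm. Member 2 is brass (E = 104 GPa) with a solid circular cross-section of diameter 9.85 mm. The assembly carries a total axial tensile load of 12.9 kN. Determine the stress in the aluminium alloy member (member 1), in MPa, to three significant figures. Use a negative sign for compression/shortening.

23.6 MPa

A_1 = 434.7 mm².
A_2 = 76.2 mm².
Equal strain + equilibrium ⇒ each member carries load in proportion to AE: A₁E₁ = 30860000 N, A₂E₂ = 7925000 N, ΣAE = 38790000 N.
σ₁ = P·E₁/ΣAE = 12900·71000/38790000 = 23.61 MPa.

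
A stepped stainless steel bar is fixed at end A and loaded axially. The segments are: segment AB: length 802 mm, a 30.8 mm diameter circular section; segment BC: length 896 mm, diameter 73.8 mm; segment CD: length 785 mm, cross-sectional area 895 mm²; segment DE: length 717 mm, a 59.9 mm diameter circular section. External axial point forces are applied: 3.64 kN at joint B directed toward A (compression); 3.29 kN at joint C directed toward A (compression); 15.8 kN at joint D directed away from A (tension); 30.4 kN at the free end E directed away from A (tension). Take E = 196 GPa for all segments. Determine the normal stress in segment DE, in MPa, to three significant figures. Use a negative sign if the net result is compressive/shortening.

10.8 MPa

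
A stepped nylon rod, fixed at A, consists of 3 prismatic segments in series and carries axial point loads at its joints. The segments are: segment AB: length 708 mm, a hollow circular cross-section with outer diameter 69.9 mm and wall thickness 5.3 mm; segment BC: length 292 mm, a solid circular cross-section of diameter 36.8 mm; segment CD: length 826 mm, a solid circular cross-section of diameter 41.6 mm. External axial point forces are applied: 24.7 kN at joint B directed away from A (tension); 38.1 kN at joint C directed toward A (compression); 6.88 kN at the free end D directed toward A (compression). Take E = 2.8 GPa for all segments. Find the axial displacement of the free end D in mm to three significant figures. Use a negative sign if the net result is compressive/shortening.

Internal axial forces (sectioning from the free end, tension +): N_CD = -6.88 kN, N_BC = -44.98 kN, N_AB = -20.28 kN.
A_AB = 1076 mm².
A_BC = 1064 mm².
A_CD = 1359 mm².
δ_AB = -20280·708/(1076·2800) = -4.767 mm
δ_BC = -44980·292/(1064·2800) = -4.41 mm
δ_CD = -6880·826/(1359·2800) = -1.493 mm
δ = Σδ_i = -10.67 mm.

-10.7 mm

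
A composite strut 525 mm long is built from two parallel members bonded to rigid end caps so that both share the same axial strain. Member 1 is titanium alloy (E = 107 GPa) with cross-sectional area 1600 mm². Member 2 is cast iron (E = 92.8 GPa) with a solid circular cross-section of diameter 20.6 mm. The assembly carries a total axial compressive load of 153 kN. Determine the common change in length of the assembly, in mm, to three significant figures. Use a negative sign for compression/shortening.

-0.397 mm

A_2 = 333.3 mm².
Equal strain + equilibrium ⇒ each member carries load in proportion to AE: A₁E₁ = 171200000 N, A₂E₂ = 30930000 N, ΣAE = 202100000 N.
δ = PL/ΣAE = -153000·525/202100000 = -0.3974 mm.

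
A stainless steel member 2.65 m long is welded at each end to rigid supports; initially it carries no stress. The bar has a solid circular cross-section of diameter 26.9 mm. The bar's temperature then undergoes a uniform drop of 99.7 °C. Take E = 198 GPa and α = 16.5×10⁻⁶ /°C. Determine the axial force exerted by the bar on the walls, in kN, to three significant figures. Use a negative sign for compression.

Free thermal expansion αLΔT = 16.5e-6 · 2650 · -99.7 = -4.359 mm.
The walls impose strain ε = −(-4.359)/2650 = 1.6450e-03; σ = Eε = 198000 · 1.6450e-03 = 325.7 MPa.
Wall reaction R = σ·A = 325.7·568.3 = 185100 N = 185.1 kN.

185 kN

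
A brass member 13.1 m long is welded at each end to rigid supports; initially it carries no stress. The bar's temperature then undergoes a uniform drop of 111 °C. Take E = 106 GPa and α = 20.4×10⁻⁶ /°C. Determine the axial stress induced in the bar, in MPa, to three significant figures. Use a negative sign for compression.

Free thermal expansion αLΔT = 20.4e-6 · 13100 · -111 = -29.66 mm.
The walls impose strain ε = −(-29.66)/13100 = 2.2644e-03; σ = Eε = 106000 · 2.2644e-03 = 240 MPa.

240 MPa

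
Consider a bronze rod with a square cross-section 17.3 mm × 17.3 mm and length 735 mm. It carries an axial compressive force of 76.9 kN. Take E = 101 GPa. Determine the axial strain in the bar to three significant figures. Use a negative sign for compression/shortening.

A = 299.3 mm².
σ = N/A = -256.9 MPa; ε = σ/E = -256.9/101000 = -2.544e-03.

-0.00254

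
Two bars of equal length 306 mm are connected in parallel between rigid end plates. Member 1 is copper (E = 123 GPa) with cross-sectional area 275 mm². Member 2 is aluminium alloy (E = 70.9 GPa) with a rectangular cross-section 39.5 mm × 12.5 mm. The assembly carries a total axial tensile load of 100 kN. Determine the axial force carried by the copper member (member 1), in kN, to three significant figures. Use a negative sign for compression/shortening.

A_2 = 493.8 mm².
Equal strain + equilibrium ⇒ each member carries load in proportion to AE: A₁E₁ = 33820000 N, A₂E₂ = 35010000 N, ΣAE = 68830000 N.
F₁ = P·A₁E₁/ΣAE = 100000·33820000/68830000 = 49140 N.

49.1 kN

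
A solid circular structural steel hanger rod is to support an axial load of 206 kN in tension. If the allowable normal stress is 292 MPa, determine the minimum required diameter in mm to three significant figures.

30.0 mm

Required area A ≥ P/σ_allow = 206000/292 = 705.5 mm².
For a solid circular section, d ≥ √(4A/π) = 29.97 mm.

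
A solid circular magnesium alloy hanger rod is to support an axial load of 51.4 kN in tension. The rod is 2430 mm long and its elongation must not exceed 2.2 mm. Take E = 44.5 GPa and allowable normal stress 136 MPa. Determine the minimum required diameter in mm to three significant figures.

40.3 mm

Required area A ≥ P/σ_allow = 51400/136 = 377.9 mm².
For a solid circular section, d ≥ √(4A/π) = 21.94 mm.
Elongation limit: A ≥ PL/(Eδ_allow) = 51400·2430/(44500·2.2) = 1276 mm² ⇒ d ≥ 40.3 mm.
The elongation limit governs.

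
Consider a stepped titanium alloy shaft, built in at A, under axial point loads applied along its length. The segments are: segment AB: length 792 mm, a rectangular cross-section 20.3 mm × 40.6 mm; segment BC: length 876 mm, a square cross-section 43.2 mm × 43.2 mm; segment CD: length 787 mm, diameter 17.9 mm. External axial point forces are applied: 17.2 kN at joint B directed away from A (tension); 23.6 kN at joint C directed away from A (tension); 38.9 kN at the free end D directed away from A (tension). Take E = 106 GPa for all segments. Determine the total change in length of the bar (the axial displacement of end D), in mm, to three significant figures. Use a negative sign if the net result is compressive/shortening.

Internal axial forces (sectioning from the free end, tension +): N_CD = 38.9 kN, N_BC = 62.5 kN, N_AB = 79.7 kN.
A_AB = 824.2 mm².
A_BC = 1866 mm².
A_CD = 251.6 mm².
δ_AB = 79700·792/(824.2·106000) = 0.7225 mm
δ_BC = 62500·876/(1866·106000) = 0.2768 mm
δ_CD = 38900·787/(251.6·106000) = 1.148 mm
δ = Σδ_i = 2.147 mm.

2.15 mm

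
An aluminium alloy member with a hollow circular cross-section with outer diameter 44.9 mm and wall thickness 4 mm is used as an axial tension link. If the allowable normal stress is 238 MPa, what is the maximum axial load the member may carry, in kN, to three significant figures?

122 kN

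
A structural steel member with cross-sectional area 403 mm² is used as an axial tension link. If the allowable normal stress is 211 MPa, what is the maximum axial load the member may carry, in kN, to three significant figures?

P_max = σ_allow · A = 211 · 403 = 85030 N = 85.03 kN.

85.0 kN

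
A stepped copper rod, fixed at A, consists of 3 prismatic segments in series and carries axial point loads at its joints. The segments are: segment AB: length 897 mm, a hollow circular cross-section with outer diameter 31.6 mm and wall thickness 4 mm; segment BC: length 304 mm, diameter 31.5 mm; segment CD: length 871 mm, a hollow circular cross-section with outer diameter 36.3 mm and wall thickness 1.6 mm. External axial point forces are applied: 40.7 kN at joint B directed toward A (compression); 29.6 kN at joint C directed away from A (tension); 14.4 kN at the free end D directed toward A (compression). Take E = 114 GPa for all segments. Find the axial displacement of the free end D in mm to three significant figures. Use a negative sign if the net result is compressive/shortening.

-1.16 mm

Internal axial forces (sectioning from the free end, tension +): N_CD = -14.4 kN, N_BC = 15.2 kN, N_AB = -25.5 kN.
A_AB = 346.8 mm².
A_BC = 779.3 mm².
A_CD = 174.4 mm².
δ_AB = -25500·897/(346.8·114000) = -0.5785 mm
δ_BC = 15200·304/(779.3·114000) = 0.05201 mm
δ_CD = -14400·871/(174.4·114000) = -0.6308 mm
δ = Σδ_i = -1.157 mm.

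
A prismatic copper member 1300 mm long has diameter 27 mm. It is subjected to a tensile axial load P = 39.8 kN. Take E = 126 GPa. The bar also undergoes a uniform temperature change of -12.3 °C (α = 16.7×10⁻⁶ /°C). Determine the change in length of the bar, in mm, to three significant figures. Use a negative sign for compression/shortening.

0.450 mm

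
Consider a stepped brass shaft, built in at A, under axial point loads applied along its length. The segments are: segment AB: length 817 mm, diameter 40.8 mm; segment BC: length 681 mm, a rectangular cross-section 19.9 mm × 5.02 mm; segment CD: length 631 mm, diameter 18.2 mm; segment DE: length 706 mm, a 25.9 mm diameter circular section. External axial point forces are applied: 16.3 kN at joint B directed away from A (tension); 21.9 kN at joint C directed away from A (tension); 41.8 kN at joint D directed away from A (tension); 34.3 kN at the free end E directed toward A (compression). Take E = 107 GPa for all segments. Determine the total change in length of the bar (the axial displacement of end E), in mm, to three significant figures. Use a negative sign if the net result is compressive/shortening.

Internal axial forces (sectioning from the free end, tension +): N_DE = -34.3 kN, N_CD = 7.5 kN, N_BC = 29.4 kN, N_AB = 45.7 kN.
A_AB = 1307 mm².
A_BC = 99.9 mm².
A_CD = 260.2 mm².
A_DE = 526.9 mm².
δ_AB = 45700·817/(1307·107000) = 0.2669 mm
δ_BC = 29400·681/(99.9·107000) = 1.873 mm
δ_CD = 7500·631/(260.2·107000) = 0.17 mm
δ_DE = -34300·706/(526.9·107000) = -0.4296 mm
δ = Σδ_i = 1.88 mm.

1.88 mm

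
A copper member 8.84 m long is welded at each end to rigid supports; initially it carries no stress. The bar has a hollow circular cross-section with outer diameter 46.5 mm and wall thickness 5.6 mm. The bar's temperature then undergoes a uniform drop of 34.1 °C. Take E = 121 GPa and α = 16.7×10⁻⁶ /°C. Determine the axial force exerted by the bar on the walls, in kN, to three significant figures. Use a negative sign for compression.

Free thermal expansion αLΔT = 16.7e-6 · 8840 · -34.1 = -5.034 mm.
The walls impose strain ε = −(-5.034)/8840 = 5.6947e-04; σ = Eε = 121000 · 5.6947e-04 = 68.91 MPa.
Wall reaction R = σ·A = 68.91·719.6 = 49580 N = 49.58 kN.

49.6 kN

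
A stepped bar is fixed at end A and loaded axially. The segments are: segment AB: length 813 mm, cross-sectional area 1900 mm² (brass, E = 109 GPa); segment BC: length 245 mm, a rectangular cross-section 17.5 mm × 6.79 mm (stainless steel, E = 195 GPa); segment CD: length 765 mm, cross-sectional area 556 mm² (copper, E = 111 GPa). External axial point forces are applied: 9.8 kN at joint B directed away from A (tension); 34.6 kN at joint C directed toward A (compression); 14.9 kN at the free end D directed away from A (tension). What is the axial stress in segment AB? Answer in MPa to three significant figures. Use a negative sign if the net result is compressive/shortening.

Internal axial forces (sectioning from the free end, tension +): N_CD = 14.9 kN, N_BC = -19.7 kN, N_AB = -9.9 kN.
σ_AB = N_AB/A_AB = -9900/1900 = -5.211 MPa.

-5.21 MPa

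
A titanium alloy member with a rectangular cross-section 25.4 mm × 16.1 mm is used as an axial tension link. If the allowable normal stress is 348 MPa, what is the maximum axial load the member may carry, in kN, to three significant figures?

142 kN

A = 408.9 mm².
P_max = σ_allow · A = 348 · 408.9 = 142300 N = 142.3 kN.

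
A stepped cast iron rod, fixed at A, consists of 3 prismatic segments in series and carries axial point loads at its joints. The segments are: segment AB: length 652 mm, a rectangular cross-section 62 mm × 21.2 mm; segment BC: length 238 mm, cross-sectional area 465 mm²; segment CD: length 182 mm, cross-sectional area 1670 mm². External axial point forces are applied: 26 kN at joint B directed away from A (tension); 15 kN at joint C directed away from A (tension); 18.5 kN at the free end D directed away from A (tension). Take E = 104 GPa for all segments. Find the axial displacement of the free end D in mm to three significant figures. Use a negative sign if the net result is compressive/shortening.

Internal axial forces (sectioning from the free end, tension +): N_CD = 18.5 kN, N_BC = 33.5 kN, N_AB = 59.5 kN.
A_AB = 1314 mm².
δ_AB = 59500·652/(1314·104000) = 0.2838 mm
δ_BC = 33500·238/(465·104000) = 0.1649 mm
δ_CD = 18500·182/(1670·104000) = 0.01939 mm
δ = Σδ_i = 0.468 mm.

0.468 mm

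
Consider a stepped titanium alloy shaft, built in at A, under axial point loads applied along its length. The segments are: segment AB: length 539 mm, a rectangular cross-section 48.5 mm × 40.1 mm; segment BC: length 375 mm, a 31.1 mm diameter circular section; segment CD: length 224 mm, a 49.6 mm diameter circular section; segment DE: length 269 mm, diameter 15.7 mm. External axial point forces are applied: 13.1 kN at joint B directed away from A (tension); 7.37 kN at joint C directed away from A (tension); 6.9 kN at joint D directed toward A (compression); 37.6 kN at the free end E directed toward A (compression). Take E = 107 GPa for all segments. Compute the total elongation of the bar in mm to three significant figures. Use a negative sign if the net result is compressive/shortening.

Internal axial forces (sectioning from the free end, tension +): N_DE = -37.6 kN, N_CD = -44.5 kN, N_BC = -37.13 kN, N_AB = -24.03 kN.
A_AB = 1945 mm².
A_BC = 759.6 mm².
A_CD = 1932 mm².
A_DE = 193.6 mm².
δ_AB = -24030·539/(1945·107000) = -0.06224 mm
δ_BC = -37130·375/(759.6·107000) = -0.1713 mm
δ_CD = -44500·224/(1932·107000) = -0.04821 mm
δ_DE = -37600·269/(193.6·107000) = -0.4883 mm
δ = Σδ_i = -0.77 mm.

-0.770 mm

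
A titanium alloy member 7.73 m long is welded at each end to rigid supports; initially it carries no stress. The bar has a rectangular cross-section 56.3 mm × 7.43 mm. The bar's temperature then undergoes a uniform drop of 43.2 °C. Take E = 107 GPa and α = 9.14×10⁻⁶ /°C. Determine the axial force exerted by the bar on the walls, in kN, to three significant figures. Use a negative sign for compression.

17.7 kN

Free thermal expansion αLΔT = 9.14e-6 · 7730 · -43.2 = -3.052 mm.
The walls impose strain ε = −(-3.052)/7730 = 3.9485e-04; σ = Eε = 107000 · 3.9485e-04 = 42.25 MPa.
Wall reaction R = σ·A = 42.25·418.3 = 17670 N = 17.67 kN.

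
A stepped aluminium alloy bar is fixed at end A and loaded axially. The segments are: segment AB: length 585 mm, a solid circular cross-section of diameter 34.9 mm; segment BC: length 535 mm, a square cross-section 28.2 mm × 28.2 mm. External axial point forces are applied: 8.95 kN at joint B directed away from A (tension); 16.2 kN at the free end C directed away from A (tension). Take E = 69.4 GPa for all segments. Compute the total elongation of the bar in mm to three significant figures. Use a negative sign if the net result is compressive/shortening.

Internal axial forces (sectioning from the free end, tension +): N_BC = 16.2 kN, N_AB = 25.15 kN.
A_AB = 956.6 mm².
A_BC = 795.2 mm².
δ_AB = 25150·585/(956.6·69400) = 0.2216 mm
δ_BC = 16200·535/(795.2·69400) = 0.157 mm
δ = Σδ_i = 0.3787 mm.

0.379 mm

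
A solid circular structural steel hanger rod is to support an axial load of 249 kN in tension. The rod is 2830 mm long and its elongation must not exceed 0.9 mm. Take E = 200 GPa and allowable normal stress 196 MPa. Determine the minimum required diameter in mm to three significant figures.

Required area A ≥ P/σ_allow = 249000/196 = 1270 mm².
For a solid circular section, d ≥ √(4A/π) = 40.22 mm.
Elongation limit: A ≥ PL/(Eδ_allow) = 249000·2830/(200000·0.9) = 3915 mm² ⇒ d ≥ 70.6 mm.
The elongation limit governs.

70.6 mm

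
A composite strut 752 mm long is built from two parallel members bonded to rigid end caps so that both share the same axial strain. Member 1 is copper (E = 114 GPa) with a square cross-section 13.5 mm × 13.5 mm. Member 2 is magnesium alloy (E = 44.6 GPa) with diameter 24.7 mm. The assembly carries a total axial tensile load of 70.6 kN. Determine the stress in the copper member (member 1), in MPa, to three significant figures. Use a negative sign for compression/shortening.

191 MPa

A_1 = 182.2 mm².
A_2 = 479.2 mm².
Equal strain + equilibrium ⇒ each member carries load in proportion to AE: A₁E₁ = 20780000 N, A₂E₂ = 21370000 N, ΣAE = 42150000 N.
σ₁ = P·E₁/ΣAE = 70600·114000/42150000 = 191 MPa.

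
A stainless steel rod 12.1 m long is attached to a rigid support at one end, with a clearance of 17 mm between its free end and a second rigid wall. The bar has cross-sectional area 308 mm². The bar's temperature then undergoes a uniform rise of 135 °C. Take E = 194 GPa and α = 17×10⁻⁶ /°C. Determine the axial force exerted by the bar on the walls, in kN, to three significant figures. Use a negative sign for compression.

-53.2 kN

Free thermal expansion αLΔT = 17e-6 · 12100 · 135 = 27.77 mm.
The walls engage after the gap closes; constrained expansion = 27.77 − 17 = 10.77 mm.
The walls impose strain ε = −(10.77)/12100 = -8.9004e-04; σ = Eε = 194000 · -8.9004e-04 = -172.7 MPa.
Wall reaction R = σ·A = -172.7·308 = -53180 N = -53.18 kN.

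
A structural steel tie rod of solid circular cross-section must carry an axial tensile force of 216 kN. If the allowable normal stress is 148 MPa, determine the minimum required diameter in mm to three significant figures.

Required area A ≥ P/σ_allow = 216000/148 = 1459 mm².
For a solid circular section, d ≥ √(4A/π) = 43.11 mm.

43.1 mm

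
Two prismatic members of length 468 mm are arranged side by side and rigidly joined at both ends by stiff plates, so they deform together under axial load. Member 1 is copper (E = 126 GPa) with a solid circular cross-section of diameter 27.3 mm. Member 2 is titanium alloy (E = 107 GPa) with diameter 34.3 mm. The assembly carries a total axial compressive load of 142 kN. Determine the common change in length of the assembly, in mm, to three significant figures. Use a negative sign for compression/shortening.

-0.385 mm

A_1 = 585.3 mm².
A_2 = 924 mm².
Equal strain + equilibrium ⇒ each member carries load in proportion to AE: A₁E₁ = 73750000 N, A₂E₂ = 98870000 N, ΣAE = 172600000 N.
δ = PL/ΣAE = -142000·468/172600000 = -0.385 mm.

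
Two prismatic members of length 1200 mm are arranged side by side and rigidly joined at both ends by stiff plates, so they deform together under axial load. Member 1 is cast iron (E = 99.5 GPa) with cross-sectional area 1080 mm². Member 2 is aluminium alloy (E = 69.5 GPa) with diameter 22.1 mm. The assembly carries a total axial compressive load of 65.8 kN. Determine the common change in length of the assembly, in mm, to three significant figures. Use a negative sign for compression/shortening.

-0.589 mm

A_2 = 383.6 mm².
Equal strain + equilibrium ⇒ each member carries load in proportion to AE: A₁E₁ = 107500000 N, A₂E₂ = 26660000 N, ΣAE = 134100000 N.
δ = PL/ΣAE = -65800·1200/134100000 = -0.5887 mm.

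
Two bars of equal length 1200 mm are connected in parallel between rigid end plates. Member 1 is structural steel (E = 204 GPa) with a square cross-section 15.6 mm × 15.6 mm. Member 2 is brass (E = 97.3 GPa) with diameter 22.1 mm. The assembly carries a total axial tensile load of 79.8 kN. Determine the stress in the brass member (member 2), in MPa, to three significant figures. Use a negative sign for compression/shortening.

A_1 = 243.4 mm².
A_2 = 383.6 mm².
Equal strain + equilibrium ⇒ each member carries load in proportion to AE: A₁E₁ = 49650000 N, A₂E₂ = 37320000 N, ΣAE = 86970000 N.
σ₂ = P·E₂/ΣAE = 79800·97300/86970000 = 89.28 MPa.

89.3 MPa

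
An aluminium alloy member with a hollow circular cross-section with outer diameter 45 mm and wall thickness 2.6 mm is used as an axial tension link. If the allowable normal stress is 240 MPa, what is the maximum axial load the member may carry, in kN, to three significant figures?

A = 346.3 mm².
P_max = σ_allow · A = 240 · 346.3 = 83120 N = 83.12 kN.

83.1 kN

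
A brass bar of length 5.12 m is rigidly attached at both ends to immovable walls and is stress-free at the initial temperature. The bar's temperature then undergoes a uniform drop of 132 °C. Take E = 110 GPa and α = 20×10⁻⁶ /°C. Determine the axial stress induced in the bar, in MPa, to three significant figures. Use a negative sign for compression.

Free thermal expansion αLΔT = 20e-6 · 5120 · -132 = -13.52 mm.
The walls impose strain ε = −(-13.52)/5120 = 2.6400e-03; σ = Eε = 110000 · 2.6400e-03 = 290.4 MPa.

290 MPa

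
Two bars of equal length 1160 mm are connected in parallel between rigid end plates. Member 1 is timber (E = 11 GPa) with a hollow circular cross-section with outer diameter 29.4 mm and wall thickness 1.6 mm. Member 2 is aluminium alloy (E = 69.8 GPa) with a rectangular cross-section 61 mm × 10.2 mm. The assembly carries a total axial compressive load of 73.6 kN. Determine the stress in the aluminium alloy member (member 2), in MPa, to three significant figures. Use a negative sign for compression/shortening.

-114 MPa

A_1 = 139.7 mm².
A_2 = 622.2 mm².
Equal strain + equilibrium ⇒ each member carries load in proportion to AE: A₁E₁ = 1537000 N, A₂E₂ = 43430000 N, ΣAE = 44970000 N.
σ₂ = P·E₂/ΣAE = -73600·69800/44970000 = -114.2 MPa.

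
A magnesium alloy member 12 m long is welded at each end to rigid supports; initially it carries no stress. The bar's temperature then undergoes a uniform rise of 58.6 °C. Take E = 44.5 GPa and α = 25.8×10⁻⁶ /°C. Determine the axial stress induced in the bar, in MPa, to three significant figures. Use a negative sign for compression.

-67.3 MPa

Free thermal expansion αLΔT = 25.8e-6 · 12000 · 58.6 = 18.14 mm.
The walls impose strain ε = −(18.14)/12000 = -1.5119e-03; σ = Eε = 44500 · -1.5119e-03 = -67.28 MPa.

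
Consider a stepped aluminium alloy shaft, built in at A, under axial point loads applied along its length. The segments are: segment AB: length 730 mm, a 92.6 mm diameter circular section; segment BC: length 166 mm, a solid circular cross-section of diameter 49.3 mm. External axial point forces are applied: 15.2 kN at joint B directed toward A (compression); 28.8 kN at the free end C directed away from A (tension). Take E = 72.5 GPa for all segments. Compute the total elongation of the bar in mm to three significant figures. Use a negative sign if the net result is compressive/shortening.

Internal axial forces (sectioning from the free end, tension +): N_BC = 28.8 kN, N_AB = 13.6 kN.
A_AB = 6735 mm².
A_BC = 1909 mm².
δ_AB = 13600·730/(6735·72500) = 0.02033 mm
δ_BC = 28800·166/(1909·72500) = 0.03454 mm
δ = Σδ_i = 0.05488 mm.

0.0549 mm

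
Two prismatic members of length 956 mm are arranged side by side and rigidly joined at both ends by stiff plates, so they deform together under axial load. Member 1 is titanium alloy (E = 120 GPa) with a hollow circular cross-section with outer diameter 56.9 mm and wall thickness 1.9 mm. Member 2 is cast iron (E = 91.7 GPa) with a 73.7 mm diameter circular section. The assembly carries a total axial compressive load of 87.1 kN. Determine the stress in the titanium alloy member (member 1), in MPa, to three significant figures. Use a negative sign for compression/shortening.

A_1 = 328.3 mm².
A_2 = 4266 mm².
Equal strain + equilibrium ⇒ each member carries load in proportion to AE: A₁E₁ = 39400000 N, A₂E₂ = 391200000 N, ΣAE = 430600000 N.
σ₁ = P·E₁/ΣAE = -87100·120000/430600000 = -24.27 MPa.

-24.3 MPa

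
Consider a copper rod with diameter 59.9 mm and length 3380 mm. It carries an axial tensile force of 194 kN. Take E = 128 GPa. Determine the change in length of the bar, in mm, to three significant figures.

A = 2818 mm².
δ_mech = NL/(AE) = 194000·3380/(2818·128000) = 1.818 mm.

1.82 mm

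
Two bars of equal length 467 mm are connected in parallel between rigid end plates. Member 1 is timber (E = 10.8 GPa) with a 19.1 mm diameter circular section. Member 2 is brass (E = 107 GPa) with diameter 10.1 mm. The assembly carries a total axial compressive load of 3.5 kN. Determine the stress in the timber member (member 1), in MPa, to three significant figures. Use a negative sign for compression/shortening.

A_1 = 286.5 mm².
A_2 = 80.12 mm².
Equal strain + equilibrium ⇒ each member carries load in proportion to AE: A₁E₁ = 3094000 N, A₂E₂ = 8573000 N, ΣAE = 11670000 N.
σ₁ = P·E₁/ΣAE = -3500·10800/11670000 = -3.24 MPa.

-3.24 MPa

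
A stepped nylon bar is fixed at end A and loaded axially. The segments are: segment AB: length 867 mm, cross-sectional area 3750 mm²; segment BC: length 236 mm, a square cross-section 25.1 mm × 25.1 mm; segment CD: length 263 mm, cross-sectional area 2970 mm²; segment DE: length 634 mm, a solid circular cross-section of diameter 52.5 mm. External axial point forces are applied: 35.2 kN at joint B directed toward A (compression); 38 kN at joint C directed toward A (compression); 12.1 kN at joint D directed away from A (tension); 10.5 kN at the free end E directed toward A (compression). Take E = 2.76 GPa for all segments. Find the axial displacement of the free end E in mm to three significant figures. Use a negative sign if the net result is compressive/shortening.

-12.0 mm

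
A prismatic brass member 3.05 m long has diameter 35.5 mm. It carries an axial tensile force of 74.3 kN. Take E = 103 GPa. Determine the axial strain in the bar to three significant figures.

A = 989.8 mm².
σ = N/A = 75.07 MPa; ε = σ/E = 75.07/103000 = 7.288e-04.

7.29e-04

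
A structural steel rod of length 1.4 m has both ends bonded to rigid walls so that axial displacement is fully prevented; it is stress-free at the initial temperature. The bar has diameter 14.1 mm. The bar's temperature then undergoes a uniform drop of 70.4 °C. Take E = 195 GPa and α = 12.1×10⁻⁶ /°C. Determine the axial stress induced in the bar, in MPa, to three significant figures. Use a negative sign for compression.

166 MPa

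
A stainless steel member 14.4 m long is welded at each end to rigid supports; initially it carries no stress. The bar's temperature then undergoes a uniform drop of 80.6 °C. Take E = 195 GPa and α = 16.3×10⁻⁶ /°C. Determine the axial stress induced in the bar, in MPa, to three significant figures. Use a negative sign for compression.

Free thermal expansion αLΔT = 16.3e-6 · 14400 · -80.6 = -18.92 mm.
The walls impose strain ε = −(-18.92)/14400 = 1.3138e-03; σ = Eε = 195000 · 1.3138e-03 = 256.2 MPa.

256 MPa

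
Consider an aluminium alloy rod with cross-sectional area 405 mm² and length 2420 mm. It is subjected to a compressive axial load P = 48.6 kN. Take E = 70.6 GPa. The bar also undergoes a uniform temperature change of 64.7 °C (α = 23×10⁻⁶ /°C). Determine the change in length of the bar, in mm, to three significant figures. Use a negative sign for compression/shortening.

δ_mech = NL/(AE) = -48600·2420/(405·70600) = -4.113 mm.
δ_thermal = αLΔT = 23e-6·2420·64.7 = 3.601 mm.
δ = δ_mech + δ_thermal = -0.5121 mm.

-0.512 mm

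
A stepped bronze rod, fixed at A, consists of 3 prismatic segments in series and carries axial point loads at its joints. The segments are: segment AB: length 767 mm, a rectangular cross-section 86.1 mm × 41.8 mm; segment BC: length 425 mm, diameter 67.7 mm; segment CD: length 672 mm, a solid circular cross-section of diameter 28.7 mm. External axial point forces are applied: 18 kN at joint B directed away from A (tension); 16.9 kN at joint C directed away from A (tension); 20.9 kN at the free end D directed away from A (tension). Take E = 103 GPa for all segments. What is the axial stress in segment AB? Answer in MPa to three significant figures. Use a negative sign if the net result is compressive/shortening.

Internal axial forces (sectioning from the free end, tension +): N_CD = 20.9 kN, N_BC = 37.8 kN, N_AB = 55.8 kN.
A_AB = 3599 mm².
σ_AB = N_AB/A_AB = 55800/3599 = 15.5 MPa.

15.5 MPa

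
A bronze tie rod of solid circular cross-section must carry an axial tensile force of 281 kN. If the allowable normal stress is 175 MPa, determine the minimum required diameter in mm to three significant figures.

45.2 mm

Required area A ≥ P/σ_allow = 281000/175 = 1606 mm².
For a solid circular section, d ≥ √(4A/π) = 45.22 mm.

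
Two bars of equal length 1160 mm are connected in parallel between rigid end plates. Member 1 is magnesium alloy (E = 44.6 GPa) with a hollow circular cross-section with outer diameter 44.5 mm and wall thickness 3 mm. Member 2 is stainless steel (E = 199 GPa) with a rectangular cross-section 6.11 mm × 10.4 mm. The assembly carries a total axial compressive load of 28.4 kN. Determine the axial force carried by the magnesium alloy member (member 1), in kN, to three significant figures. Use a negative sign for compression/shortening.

A_1 = 391.1 mm².
A_2 = 63.54 mm².
Equal strain + equilibrium ⇒ each member carries load in proportion to AE: A₁E₁ = 17440000 N, A₂E₂ = 12650000 N, ΣAE = 30090000 N.
F₁ = P·A₁E₁/ΣAE = -28400·17440000/30090000 = -16460 N.

-16.5 kN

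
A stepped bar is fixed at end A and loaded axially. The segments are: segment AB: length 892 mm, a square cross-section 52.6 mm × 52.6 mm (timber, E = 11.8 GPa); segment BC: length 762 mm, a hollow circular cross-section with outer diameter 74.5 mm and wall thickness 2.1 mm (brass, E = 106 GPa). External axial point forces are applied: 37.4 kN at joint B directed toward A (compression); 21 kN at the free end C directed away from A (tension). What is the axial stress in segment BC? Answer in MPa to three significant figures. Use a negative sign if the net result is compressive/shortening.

44.0 MPa

Internal axial forces (sectioning from the free end, tension +): N_BC = 21 kN, N_AB = -16.4 kN.
A_BC = 477.6 mm².
σ_BC = N_BC/A_BC = 21000/477.6 = 43.97 MPa.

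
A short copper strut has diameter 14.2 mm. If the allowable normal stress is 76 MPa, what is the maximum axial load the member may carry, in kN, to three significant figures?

A = 158.4 mm².
P_max = σ_allow · A = 76 · 158.4 = 12040 N = 12.04 kN.

12.0 kN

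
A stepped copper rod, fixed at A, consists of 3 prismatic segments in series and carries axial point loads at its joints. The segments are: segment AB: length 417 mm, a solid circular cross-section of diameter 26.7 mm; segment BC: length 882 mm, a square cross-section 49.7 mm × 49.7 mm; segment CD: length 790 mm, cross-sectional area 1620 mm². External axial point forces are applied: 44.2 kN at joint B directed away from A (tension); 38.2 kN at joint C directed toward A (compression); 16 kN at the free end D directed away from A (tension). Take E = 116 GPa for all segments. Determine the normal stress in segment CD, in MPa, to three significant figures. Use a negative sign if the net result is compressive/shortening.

Internal axial forces (sectioning from the free end, tension +): N_CD = 16 kN, N_BC = -22.2 kN, N_AB = 22 kN.
σ_CD = N_CD/A_CD = 16000/1620 = 9.877 MPa.

9.88 MPa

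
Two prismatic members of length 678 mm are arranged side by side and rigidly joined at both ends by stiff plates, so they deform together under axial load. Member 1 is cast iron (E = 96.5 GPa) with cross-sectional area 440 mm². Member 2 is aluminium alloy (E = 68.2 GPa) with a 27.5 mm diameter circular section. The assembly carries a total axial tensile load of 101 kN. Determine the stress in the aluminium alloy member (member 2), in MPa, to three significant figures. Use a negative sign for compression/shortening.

83.0 MPa

A_2 = 594 mm².
Equal strain + equilibrium ⇒ each member carries load in proportion to AE: A₁E₁ = 42460000 N, A₂E₂ = 40510000 N, ΣAE = 82970000 N.
σ₂ = P·E₂/ΣAE = 101000·68200/82970000 = 83.02 MPa.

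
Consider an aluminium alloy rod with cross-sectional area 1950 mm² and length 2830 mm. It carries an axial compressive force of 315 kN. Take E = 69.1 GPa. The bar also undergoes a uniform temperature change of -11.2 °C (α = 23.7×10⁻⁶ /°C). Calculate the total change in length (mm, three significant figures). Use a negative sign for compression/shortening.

-7.37 mm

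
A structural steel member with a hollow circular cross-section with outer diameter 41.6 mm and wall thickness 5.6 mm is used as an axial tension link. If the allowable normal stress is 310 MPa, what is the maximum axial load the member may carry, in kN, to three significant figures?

196 kN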